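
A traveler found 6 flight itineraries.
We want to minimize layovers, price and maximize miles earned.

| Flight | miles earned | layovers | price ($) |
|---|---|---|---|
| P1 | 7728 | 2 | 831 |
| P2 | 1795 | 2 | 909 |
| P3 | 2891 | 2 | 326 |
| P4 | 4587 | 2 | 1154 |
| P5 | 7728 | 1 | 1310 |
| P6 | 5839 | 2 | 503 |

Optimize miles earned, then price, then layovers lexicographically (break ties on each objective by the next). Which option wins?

First maximize miles earned: best is 7728, kept {P1, P5}.
Then minimize price: best is 831, kept {P1}.

P1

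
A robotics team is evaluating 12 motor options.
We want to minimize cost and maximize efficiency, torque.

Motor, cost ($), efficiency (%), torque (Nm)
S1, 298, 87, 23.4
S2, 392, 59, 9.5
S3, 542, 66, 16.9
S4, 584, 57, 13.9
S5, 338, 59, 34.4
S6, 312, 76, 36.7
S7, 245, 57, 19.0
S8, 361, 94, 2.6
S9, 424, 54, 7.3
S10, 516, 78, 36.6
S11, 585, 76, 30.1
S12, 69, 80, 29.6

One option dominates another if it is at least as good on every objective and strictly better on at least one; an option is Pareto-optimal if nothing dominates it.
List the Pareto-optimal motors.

S1: not dominated.
S2: dominated by S1 (cost 298≤392, efficiency 87≥59, torque 23.4≥9.5).
S3: dominated by S1 (cost 298≤542, efficiency 87≥66, torque 23.4≥16.9).
S4: dominated by S1 (cost 298≤584, efficiency 87≥57, torque 23.4≥13.9).
S5: dominated by S6 (cost 312≤338, efficiency 76≥59, torque 36.7≥34.4).
S6: not dominated (best torque).
S7: dominated by S12 (cost 69≤245, efficiency 80≥57, torque 29.6≥19.0).
S8: not dominated (best efficiency).
S9: dominated by S1 (cost 298≤424, efficiency 87≥54, torque 23.4≥7.3).
S10: not dominated.
S11: dominated by S6 (cost 312≤585, efficiency 76≥76, torque 36.7≥30.1).
S12: not dominated (best cost).

S1, S6, S8, S10, S12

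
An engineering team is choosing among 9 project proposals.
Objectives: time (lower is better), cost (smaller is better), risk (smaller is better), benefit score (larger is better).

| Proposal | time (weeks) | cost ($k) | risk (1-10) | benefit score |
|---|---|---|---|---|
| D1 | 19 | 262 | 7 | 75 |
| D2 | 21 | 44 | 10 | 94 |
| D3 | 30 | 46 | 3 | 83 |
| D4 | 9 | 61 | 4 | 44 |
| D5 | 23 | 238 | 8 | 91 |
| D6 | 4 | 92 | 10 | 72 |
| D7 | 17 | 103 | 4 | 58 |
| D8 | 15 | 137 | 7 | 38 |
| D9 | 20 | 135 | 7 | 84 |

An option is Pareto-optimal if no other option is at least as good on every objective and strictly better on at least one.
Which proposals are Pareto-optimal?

D1, D2, D3, D4, D5, D6, D7, D9

D1: not dominated.
D2: not dominated (best cost).
D3: not dominated (best risk).
D4: not dominated.
D5: not dominated.
D6: not dominated (best time).
D7: not dominated.
D8: dominated by D4 (time 9≤15, cost 61≤137, risk 4≤7, benefit score 44≥38).
D9: not dominated.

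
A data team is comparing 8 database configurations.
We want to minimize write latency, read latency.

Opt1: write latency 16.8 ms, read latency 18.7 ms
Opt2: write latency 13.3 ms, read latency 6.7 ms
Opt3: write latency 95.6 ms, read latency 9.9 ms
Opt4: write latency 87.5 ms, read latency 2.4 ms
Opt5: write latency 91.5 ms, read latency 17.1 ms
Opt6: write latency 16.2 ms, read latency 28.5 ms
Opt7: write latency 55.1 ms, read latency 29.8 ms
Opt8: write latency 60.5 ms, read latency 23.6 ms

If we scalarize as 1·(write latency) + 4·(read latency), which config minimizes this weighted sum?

Opt1: 1·16.8 + 4·18.7 = 91.6
Opt2: 1·13.3 + 4·6.7 = 40.1
Opt3: 1·95.6 + 4·9.9 = 135.2
Opt4: 1·87.5 + 4·2.4 = 97.1
Opt5: 1·91.5 + 4·17.1 = 159.9
Opt6: 1·16.2 + 4·28.5 = 130.2
Opt7: 1·55.1 + 4·29.8 = 174.3
Opt8: 1·60.5 + 4·23.6 = 154.9
Lowest: Opt2 at 40.1.

Opt2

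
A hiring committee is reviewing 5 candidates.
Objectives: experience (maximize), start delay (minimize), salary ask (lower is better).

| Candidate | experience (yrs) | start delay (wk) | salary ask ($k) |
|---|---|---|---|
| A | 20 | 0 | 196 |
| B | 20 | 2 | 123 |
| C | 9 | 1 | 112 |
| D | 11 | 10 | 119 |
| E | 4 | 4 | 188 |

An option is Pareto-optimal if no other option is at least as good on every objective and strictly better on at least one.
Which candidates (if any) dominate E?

B: experience 20≥4, start delay 2≤4, salary ask 123≤188 — dominates E.
C: experience 9≥4, start delay 1≤4, salary ask 112≤188 — dominates E.
Others (A, D) are each worse than E on at least one objective.

B, C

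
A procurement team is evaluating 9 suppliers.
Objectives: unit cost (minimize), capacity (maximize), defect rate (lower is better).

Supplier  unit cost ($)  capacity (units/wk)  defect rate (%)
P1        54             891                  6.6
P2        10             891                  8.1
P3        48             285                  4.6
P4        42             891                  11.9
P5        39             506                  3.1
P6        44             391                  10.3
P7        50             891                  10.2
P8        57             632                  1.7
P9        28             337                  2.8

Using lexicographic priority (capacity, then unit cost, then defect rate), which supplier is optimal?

First maximize capacity: best is 891, kept {P1, P2, P4, P7}.
Then minimize unit cost: best is 10, kept {P2}.

P2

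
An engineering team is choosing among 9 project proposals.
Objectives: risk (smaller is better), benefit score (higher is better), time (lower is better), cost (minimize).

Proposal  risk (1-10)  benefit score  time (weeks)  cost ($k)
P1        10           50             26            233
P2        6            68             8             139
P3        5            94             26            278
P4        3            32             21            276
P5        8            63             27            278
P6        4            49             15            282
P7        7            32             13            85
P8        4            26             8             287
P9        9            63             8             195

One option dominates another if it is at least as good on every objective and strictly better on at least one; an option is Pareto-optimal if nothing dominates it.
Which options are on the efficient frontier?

P1: dominated by P2 (risk 6≤10, benefit score 68≥50, time 8≤26, cost 139≤233).
P2: not dominated.
P3: not dominated (best benefit score).
P4: not dominated (best risk).
P5: dominated by P2 (risk 6≤8, benefit score 68≥63, time 8≤27, cost 139≤278).
P6: not dominated.
P7: not dominated (best cost).
P8: not dominated.
P9: dominated by P2 (risk 6≤9, benefit score 68≥63, time 8≤8, cost 139≤195).

P2, P3, P4, P6, P7, P8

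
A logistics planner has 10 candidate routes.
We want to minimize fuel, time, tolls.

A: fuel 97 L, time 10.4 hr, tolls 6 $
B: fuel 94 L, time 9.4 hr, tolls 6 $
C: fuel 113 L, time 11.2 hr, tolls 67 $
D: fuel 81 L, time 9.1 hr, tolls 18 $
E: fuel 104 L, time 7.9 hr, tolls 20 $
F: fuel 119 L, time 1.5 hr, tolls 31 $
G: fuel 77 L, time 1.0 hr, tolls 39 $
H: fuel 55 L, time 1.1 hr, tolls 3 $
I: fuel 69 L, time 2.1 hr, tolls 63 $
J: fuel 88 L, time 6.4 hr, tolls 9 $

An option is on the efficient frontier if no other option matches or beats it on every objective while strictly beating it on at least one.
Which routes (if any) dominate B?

H: fuel 55≤94, time 1.1≤9.4, tolls 3≤6 — dominates B.
Others (A, C, D, E, F, G, I, J) are each worse than B on at least one objective.

H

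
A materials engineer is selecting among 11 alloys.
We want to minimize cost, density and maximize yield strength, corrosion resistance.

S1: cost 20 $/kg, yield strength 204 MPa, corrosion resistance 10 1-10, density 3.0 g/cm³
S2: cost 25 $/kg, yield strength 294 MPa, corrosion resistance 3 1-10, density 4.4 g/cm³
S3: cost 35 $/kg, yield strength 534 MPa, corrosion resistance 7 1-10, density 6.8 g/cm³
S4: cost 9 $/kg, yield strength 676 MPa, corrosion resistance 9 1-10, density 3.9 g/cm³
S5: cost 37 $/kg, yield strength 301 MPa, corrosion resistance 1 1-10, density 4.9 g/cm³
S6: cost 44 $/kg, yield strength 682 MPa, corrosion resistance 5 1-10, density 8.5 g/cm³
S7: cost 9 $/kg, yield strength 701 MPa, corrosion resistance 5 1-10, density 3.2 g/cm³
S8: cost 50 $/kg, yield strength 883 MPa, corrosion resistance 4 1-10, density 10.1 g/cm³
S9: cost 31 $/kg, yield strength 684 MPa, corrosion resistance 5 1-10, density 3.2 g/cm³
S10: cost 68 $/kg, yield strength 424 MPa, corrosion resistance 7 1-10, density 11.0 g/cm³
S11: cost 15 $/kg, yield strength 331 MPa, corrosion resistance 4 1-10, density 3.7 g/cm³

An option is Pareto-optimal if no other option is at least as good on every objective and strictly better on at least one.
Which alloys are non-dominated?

S1: not dominated (best corrosion resistance).
S2: dominated by S4 (cost 9≤25, yield strength 676≥294, corrosion resistance 9≥3, density 3.9≤4.4).
S3: dominated by S4 (cost 9≤35, yield strength 676≥534, corrosion resistance 9≥7, density 3.9≤6.8).
S4: not dominated.
S5: dominated by S4 (cost 9≤37, yield strength 676≥301, corrosion resistance 9≥1, density 3.9≤4.9).
S6: dominated by S7 (cost 9≤44, yield strength 701≥682, corrosion resistance 5≥5, density 3.2≤8.5).
S7: not dominated.
S8: not dominated (best yield strength).
S9: dominated by S7 (cost 9≤31, yield strength 701≥684, corrosion resistance 5≥5, density 3.2≤3.2).
S10: dominated by S3 (cost 35≤68, yield strength 534≥424, corrosion resistance 7≥7, density 6.8≤11.0).
S11: dominated by S7 (cost 9≤15, yield strength 701≥331, corrosion resistance 5≥4, density 3.2≤3.7).

S1, S4, S7, S8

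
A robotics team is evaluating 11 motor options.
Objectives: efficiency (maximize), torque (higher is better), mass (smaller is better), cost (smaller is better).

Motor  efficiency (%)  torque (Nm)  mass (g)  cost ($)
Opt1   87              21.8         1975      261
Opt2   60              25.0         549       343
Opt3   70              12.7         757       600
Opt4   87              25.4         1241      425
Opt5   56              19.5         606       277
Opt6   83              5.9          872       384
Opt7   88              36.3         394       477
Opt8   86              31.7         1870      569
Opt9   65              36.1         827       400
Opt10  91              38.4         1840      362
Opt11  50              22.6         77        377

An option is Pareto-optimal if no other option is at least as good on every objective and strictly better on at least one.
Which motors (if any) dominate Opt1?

none

Opt2: worse on efficiency (60 vs 87).
Opt3: worse on efficiency (70 vs 87).
Opt4: worse on cost (425 vs 261).
Opt5: worse on efficiency (56 vs 87).
Opt6: worse on efficiency (83 vs 87).
Opt7: worse on cost (477 vs 261).
Opt8: worse on efficiency (86 vs 87).
Opt9: worse on efficiency (65 vs 87).
Opt10: worse on cost (362 vs 261).
Opt11: worse on efficiency (50 vs 87).
No option dominates Opt1.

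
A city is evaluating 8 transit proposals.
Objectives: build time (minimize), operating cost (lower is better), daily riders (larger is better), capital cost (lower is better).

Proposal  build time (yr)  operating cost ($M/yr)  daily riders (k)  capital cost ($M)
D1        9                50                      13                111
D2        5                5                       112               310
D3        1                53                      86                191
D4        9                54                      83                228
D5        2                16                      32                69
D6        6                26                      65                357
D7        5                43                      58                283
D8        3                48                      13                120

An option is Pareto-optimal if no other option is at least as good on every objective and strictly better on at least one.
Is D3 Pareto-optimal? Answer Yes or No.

D1: worse on build time (9 vs 1).
D2: worse on build time (5 vs 1).
D4: worse on build time (9 vs 1).
D5: worse on build time (2 vs 1).
D6: worse on build time (6 vs 1).
D7: worse on build time (5 vs 1).
D8: worse on build time (3 vs 1).
No option is at least as good as D3 on every objective and strictly better on one.

Yes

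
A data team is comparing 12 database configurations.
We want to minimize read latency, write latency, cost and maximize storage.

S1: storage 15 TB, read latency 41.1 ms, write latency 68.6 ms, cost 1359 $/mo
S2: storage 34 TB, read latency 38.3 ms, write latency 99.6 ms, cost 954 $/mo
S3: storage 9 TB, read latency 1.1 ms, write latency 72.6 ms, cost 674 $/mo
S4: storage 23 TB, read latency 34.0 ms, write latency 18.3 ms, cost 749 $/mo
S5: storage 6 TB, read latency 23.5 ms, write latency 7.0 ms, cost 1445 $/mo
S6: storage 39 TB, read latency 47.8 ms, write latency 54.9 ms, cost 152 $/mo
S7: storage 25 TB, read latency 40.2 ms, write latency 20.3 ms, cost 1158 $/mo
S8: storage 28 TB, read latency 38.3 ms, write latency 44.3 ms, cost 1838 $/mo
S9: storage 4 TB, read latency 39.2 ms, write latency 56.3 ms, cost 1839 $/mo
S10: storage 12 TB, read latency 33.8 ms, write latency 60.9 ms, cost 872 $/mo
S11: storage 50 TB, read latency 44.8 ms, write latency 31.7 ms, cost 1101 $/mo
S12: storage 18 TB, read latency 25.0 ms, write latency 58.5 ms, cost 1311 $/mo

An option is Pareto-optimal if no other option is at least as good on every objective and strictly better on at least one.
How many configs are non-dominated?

10

S1: dominated by S4 (storage 23≥15, read latency 34.0≤41.1, write latency 18.3≤68.6, cost 749≤1359).
S2: not dominated.
S3: not dominated (best read latency).
S4: not dominated.
S5: not dominated (best write latency).
S6: not dominated (best cost).
S7: not dominated.
S8: not dominated.
S9: dominated by S4 (storage 23≥4, read latency 34.0≤39.2, write latency 18.3≤56.3, cost 749≤1839).
S10: not dominated.
S11: not dominated (best storage).
S12: not dominated.
Pareto-optimal: S2, S3, S4, S5, S6, S7, S8, S10, S11, S12 → 10.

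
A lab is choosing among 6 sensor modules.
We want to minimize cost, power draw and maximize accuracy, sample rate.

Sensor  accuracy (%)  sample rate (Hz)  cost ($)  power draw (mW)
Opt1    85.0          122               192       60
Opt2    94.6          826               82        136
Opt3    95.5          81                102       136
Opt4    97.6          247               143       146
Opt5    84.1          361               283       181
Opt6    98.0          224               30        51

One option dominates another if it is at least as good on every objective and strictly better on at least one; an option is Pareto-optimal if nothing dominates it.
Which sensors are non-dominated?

Opt1: dominated by Opt6 (accuracy 98.0≥85.0, sample rate 224≥122, cost 30≤192, power draw 51≤60).
Opt2: not dominated (best sample rate).
Opt3: dominated by Opt6 (accuracy 98.0≥95.5, sample rate 224≥81, cost 30≤102, power draw 51≤136).
Opt4: not dominated.
Opt5: dominated by Opt2 (accuracy 94.6≥84.1, sample rate 826≥361, cost 82≤283, power draw 136≤181).
Opt6: not dominated (best accuracy).

Opt2, Opt4, Opt6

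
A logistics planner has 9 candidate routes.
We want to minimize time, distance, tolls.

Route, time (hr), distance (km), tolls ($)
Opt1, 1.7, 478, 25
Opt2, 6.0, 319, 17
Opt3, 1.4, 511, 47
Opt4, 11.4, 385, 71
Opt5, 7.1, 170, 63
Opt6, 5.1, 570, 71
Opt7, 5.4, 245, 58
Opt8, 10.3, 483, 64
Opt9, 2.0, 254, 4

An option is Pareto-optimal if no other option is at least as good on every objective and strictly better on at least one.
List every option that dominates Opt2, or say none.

Opt9: time 2.0≤6.0, distance 254≤319, tolls 4≤17 — dominates Opt2.
Others (Opt1, Opt3, Opt4, Opt5, Opt6, Opt7, Opt8) are each worse than Opt2 on at least one objective.

Opt9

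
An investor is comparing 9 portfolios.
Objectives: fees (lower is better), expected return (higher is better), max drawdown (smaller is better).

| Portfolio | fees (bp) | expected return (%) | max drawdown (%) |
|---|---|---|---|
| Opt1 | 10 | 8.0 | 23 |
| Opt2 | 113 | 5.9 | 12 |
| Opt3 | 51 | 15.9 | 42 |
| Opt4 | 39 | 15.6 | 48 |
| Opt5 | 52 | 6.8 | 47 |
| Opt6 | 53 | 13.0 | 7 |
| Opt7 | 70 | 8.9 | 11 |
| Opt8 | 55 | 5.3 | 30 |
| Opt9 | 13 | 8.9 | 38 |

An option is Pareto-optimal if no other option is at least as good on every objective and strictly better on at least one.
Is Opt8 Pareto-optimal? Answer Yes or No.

No

Opt1 vs Opt8: fees 10≤55, expected return 8.0≥5.3, max drawdown 23≤30 — Opt1 is at least as good on every objective and strictly better on at least one, so Opt1 dominates Opt8.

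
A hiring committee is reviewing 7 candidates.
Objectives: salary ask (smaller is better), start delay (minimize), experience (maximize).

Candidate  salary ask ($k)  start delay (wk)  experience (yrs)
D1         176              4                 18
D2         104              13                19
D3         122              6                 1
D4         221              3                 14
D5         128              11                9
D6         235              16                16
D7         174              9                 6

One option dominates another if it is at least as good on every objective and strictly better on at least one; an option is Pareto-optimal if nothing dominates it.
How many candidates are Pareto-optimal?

6

D1: not dominated.
D2: not dominated (best salary ask).
D3: not dominated.
D4: not dominated (best start delay).
D5: not dominated.
D6: dominated by D1 (salary ask 176≤235, start delay 4≤16, experience 18≥16).
D7: not dominated.
Pareto-optimal: D1, D2, D3, D4, D5, D7 → 6.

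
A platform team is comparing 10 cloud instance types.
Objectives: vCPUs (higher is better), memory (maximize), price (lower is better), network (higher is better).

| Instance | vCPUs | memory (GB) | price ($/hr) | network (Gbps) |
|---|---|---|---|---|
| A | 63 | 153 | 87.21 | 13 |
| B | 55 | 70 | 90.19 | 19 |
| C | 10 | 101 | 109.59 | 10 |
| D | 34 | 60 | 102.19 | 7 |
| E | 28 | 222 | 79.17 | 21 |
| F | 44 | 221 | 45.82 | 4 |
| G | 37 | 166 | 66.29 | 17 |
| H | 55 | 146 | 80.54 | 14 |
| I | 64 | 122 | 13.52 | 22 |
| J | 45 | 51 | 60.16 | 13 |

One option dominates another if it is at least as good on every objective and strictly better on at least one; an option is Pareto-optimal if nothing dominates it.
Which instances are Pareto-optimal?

A: not dominated.
B: dominated by I (vCPUs 64≥55, memory 122≥70, price 13.52≤90.19, network 22≥19).
C: dominated by A (vCPUs 63≥10, memory 153≥101, price 87.21≤109.59, network 13≥10).
D: dominated by A (vCPUs 63≥34, memory 153≥60, price 87.21≤102.19, network 13≥7).
E: not dominated (best memory).
F: not dominated.
G: not dominated.
H: not dominated.
I: not dominated (best vCPUs).
J: dominated by I (vCPUs 64≥45, memory 122≥51, price 13.52≤60.16, network 22≥13).

A, E, F, G, H, I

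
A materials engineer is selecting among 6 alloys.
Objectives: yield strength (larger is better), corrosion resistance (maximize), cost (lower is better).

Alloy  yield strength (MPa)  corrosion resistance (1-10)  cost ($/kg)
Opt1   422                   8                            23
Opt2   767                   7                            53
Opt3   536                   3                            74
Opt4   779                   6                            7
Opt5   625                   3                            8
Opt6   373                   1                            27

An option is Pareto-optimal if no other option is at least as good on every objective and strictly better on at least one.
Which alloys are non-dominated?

Opt1: not dominated (best corrosion resistance).
Opt2: not dominated.
Opt3: dominated by Opt2 (yield strength 767≥536, corrosion resistance 7≥3, cost 53≤74).
Opt4: not dominated (best yield strength).
Opt5: dominated by Opt4 (yield strength 779≥625, corrosion resistance 6≥3, cost 7≤8).
Opt6: dominated by Opt1 (yield strength 422≥373, corrosion resistance 8≥1, cost 23≤27).

Opt1, Opt2, Opt4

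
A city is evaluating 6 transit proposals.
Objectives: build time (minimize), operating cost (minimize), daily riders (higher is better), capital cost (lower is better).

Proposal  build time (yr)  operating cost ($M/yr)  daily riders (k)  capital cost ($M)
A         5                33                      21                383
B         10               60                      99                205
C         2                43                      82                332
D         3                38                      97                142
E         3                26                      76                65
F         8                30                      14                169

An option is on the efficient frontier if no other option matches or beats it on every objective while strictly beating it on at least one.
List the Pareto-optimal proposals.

A: dominated by E (build time 3≤5, operating cost 26≤33, daily riders 76≥21, capital cost 65≤383).
B: not dominated (best daily riders).
C: not dominated (best build time).
D: not dominated.
E: not dominated (best operating cost).
F: dominated by E (build time 3≤8, operating cost 26≤30, daily riders 76≥14, capital cost 65≤169).

B, C, D, E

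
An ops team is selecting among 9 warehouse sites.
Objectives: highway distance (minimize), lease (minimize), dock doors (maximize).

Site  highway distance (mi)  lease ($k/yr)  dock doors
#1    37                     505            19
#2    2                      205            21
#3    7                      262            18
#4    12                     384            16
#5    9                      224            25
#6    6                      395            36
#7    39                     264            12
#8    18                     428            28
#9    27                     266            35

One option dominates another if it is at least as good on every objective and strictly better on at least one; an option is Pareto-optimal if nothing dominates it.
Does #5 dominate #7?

Yes

#5 vs #7: highway distance 9≤39, lease 224≤264, dock doors 25≥12 — #5 is at least as good on every objective with at least one strict improvement.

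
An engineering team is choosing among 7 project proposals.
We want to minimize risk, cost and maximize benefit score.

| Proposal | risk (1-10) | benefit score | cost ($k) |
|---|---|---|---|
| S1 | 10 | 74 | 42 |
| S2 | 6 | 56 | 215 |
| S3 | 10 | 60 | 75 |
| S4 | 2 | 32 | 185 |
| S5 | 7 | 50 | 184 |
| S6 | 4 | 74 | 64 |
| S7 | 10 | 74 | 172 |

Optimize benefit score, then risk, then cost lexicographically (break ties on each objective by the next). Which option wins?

S6

First maximize benefit score: best is 74, kept {S1, S6, S7}.
Then minimize risk: best is 4, kept {S6}.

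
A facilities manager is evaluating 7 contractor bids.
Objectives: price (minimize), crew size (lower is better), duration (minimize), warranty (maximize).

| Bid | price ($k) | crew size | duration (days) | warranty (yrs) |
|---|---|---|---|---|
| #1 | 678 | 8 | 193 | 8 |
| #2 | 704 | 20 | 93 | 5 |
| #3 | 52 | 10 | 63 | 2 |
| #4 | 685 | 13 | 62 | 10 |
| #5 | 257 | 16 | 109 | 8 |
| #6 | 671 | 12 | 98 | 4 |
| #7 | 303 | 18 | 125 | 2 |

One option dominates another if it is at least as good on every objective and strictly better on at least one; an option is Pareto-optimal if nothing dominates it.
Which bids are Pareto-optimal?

#1, #3, #4, #5, #6

#1: not dominated (best crew size).
#2: dominated by #4 (price 685≤704, crew size 13≤20, duration 62≤93, warranty 10≥5).
#3: not dominated (best price).
#4: not dominated (best duration).
#5: not dominated.
#6: not dominated.
#7: dominated by #3 (price 52≤303, crew size 10≤18, duration 63≤125, warranty 2≥2).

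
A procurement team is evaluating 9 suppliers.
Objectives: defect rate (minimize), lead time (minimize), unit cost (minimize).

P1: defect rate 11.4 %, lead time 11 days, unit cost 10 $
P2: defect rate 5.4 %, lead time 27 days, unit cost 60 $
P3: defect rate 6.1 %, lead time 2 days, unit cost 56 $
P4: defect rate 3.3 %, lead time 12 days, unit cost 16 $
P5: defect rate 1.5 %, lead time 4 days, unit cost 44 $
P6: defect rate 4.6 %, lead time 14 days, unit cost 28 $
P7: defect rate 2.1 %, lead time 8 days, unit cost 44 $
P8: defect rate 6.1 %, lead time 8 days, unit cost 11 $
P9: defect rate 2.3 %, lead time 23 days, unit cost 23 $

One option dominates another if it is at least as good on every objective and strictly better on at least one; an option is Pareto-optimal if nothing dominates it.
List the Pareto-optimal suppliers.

P1: not dominated (best unit cost).
P2: dominated by P4 (defect rate 3.3≤5.4, lead time 12≤27, unit cost 16≤60).
P3: not dominated (best lead time).
P4: not dominated.
P5: not dominated (best defect rate).
P6: dominated by P4 (defect rate 3.3≤4.6, lead time 12≤14, unit cost 16≤28).
P7: dominated by P5 (defect rate 1.5≤2.1, lead time 4≤8, unit cost 44≤44).
P8: not dominated.
P9: not dominated.

P1, P3, P4, P5, P8, P9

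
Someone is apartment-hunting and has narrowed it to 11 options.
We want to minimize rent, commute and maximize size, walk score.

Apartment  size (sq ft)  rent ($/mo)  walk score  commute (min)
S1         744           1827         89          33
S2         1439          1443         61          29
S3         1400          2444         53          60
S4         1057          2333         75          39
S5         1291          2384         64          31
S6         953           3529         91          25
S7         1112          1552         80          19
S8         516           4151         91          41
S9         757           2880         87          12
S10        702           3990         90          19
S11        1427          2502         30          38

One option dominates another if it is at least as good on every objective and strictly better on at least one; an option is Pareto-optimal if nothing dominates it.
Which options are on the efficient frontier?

S1, S2, S5, S6, S7, S9, S10

S1: not dominated.
S2: not dominated (best size).
S3: dominated by S2 (size 1439≥1400, rent 1443≤2444, walk score 61≥53, commute 29≤60).
S4: dominated by S7 (size 1112≥1057, rent 1552≤2333, walk score 80≥75, commute 19≤39).
S5: not dominated.
S6: not dominated.
S7: not dominated.
S8: dominated by S6 (size 953≥516, rent 3529≤4151, walk score 91≥91, commute 25≤41).
S9: not dominated (best commute).
S10: not dominated.
S11: dominated by S2 (size 1439≥1427, rent 1443≤2502, walk score 61≥30, commute 29≤38).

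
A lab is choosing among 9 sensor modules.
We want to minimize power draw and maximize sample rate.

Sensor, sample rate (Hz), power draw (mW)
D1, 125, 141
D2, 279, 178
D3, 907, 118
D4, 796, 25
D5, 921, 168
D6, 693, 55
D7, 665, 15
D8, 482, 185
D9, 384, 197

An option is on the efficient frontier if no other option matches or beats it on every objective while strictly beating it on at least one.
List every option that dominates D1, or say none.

D3: sample rate 907≥125, power draw 118≤141 — dominates D1.
D4: sample rate 796≥125, power draw 25≤141 — dominates D1.
D6: sample rate 693≥125, power draw 55≤141 — dominates D1.
D7: sample rate 665≥125, power draw 15≤141 — dominates D1.
Others (D2, D5, D8, D9) are each worse than D1 on at least one objective.

D3, D4, D6, D7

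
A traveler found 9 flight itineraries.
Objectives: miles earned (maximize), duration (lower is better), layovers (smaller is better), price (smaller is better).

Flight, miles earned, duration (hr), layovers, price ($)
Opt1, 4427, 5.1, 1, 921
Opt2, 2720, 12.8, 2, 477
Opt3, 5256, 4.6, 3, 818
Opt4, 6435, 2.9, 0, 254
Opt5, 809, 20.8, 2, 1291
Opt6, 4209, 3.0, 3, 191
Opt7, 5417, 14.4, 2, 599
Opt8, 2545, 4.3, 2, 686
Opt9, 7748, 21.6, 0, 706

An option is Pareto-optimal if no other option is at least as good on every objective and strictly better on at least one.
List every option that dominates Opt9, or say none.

Opt1: worse on miles earned (4427 vs 7748).
Opt2: worse on miles earned (2720 vs 7748).
Opt3: worse on miles earned (5256 vs 7748).
Opt4: worse on miles earned (6435 vs 7748).
Opt5: worse on miles earned (809 vs 7748).
Opt6: worse on miles earned (4209 vs 7748).
Opt7: worse on miles earned (5417 vs 7748).
Opt8: worse on miles earned (2545 vs 7748).
No option dominates Opt9.

none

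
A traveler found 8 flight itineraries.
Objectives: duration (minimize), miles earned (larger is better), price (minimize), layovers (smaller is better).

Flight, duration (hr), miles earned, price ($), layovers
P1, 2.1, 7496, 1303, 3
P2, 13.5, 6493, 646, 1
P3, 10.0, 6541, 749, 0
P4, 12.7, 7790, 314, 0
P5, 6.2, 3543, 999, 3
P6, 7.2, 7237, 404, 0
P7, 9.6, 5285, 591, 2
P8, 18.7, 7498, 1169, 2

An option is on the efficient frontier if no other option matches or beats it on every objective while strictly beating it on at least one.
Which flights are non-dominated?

P1, P4, P5, P6

P1: not dominated (best duration).
P2: dominated by P4 (duration 12.7≤13.5, miles earned 7790≥6493, price 314≤646, layovers 0≤1).
P3: dominated by P6 (duration 7.2≤10.0, miles earned 7237≥6541, price 404≤749, layovers 0≤0).
P4: not dominated (best miles earned).
P5: not dominated.
P6: not dominated.
P7: dominated by P6 (duration 7.2≤9.6, miles earned 7237≥5285, price 404≤591, layovers 0≤2).
P8: dominated by P4 (duration 12.7≤18.7, miles earned 7790≥7498, price 314≤1169, layovers 0≤2).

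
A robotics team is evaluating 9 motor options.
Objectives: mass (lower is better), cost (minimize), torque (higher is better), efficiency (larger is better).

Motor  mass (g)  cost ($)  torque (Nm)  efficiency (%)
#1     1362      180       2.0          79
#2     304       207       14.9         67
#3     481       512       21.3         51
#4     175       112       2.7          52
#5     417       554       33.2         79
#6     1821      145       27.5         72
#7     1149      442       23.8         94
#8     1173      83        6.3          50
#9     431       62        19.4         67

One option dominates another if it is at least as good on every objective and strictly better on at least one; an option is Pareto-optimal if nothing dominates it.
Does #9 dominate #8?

#9 vs #8: mass 431≤1173, cost 62≤83, torque 19.4≥6.3, efficiency 67≥50 — #9 is at least as good on every objective with at least one strict improvement.

Yes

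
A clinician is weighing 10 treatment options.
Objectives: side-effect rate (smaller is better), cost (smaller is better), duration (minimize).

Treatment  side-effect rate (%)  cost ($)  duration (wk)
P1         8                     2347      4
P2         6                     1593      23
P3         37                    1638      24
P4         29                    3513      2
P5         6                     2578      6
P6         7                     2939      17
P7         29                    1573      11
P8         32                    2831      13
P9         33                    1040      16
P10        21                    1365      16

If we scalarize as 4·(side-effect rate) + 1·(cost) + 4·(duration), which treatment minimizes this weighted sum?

P1: 4·8 + 1·2347 + 4·4 = 2395
P2: 4·6 + 1·1593 + 4·23 = 1709
P3: 4·37 + 1·1638 + 4·24 = 1882
P4: 4·29 + 1·3513 + 4·2 = 3637
P5: 4·6 + 1·2578 + 4·6 = 2626
P6: 4·7 + 1·2939 + 4·17 = 3035
P7: 4·29 + 1·1573 + 4·11 = 1733
P8: 4·32 + 1·2831 + 4·13 = 3011
P9: 4·33 + 1·1040 + 4·16 = 1236
P10: 4·21 + 1·1365 + 4·16 = 1513
Lowest: P9 at 1236.

P9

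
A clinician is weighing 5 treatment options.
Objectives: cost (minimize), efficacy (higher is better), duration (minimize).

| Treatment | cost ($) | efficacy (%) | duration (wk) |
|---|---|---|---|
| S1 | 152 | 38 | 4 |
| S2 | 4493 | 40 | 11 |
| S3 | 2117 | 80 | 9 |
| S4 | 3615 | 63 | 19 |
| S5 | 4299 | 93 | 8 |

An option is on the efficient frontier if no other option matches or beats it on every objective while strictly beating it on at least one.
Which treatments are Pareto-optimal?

S1: not dominated (best cost).
S2: dominated by S3 (cost 2117≤4493, efficacy 80≥40, duration 9≤11).
S3: not dominated.
S4: dominated by S3 (cost 2117≤3615, efficacy 80≥63, duration 9≤19).
S5: not dominated (best efficacy).

S1, S3, S5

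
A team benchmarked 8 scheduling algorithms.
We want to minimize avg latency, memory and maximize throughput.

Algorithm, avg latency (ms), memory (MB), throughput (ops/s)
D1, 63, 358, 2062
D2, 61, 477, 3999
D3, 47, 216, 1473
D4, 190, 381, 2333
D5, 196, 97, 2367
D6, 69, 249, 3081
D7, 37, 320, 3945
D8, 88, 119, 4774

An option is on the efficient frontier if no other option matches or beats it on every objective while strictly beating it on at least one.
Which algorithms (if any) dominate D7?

D1: worse on avg latency (63 vs 37).
D2: worse on avg latency (61 vs 37).
D3: worse on avg latency (47 vs 37).
D4: worse on avg latency (190 vs 37).
D5: worse on avg latency (196 vs 37).
D6: worse on avg latency (69 vs 37).
D8: worse on avg latency (88 vs 37).
No option dominates D7.

none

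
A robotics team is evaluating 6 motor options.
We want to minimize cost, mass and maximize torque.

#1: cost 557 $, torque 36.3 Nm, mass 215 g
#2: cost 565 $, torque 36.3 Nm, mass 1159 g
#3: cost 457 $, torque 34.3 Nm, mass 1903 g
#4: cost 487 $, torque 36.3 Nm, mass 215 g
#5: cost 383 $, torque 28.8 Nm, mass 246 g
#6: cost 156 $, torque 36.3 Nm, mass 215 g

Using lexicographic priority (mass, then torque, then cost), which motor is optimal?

#6

First minimize mass: best is 215, kept {#1, #4, #6}.
Then maximize torque: best is 36.3, kept {#1, #4, #6}.
Then minimize cost: best is 156, kept {#6}.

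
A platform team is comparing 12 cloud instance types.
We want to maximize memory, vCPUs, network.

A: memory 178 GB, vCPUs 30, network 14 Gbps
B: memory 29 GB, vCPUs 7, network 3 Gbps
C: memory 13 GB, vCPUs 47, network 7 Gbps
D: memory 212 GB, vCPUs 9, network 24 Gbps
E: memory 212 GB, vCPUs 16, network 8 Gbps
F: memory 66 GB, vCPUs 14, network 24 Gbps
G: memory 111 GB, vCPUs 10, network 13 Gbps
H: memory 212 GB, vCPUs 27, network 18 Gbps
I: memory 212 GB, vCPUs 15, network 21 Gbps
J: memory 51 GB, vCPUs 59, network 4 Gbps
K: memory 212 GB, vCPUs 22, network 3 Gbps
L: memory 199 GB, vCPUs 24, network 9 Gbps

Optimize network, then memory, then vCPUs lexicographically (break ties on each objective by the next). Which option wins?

D

First maximize network: best is 24, kept {D, F}.
Then maximize memory: best is 212, kept {D}.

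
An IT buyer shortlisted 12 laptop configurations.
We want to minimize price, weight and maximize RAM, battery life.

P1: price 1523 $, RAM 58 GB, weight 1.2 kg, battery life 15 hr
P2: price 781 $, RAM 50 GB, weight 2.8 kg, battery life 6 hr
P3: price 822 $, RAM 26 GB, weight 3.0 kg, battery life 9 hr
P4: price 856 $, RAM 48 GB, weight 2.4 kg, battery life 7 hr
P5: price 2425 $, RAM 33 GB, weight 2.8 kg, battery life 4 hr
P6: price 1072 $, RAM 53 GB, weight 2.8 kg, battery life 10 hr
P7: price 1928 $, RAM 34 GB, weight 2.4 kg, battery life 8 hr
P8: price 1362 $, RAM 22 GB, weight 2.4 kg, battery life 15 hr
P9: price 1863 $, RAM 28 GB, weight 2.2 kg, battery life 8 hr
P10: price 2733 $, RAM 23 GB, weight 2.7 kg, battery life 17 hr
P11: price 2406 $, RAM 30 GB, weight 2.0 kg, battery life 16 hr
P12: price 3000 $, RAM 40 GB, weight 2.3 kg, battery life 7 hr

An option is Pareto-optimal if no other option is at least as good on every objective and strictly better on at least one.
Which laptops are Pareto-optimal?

P1: not dominated (best RAM).
P2: not dominated (best price).
P3: not dominated.
P4: not dominated.
P5: dominated by P1 (price 1523≤2425, RAM 58≥33, weight 1.2≤2.8, battery life 15≥4).
P6: not dominated.
P7: dominated by P1 (price 1523≤1928, RAM 58≥34, weight 1.2≤2.4, battery life 15≥8).
P8: not dominated.
P9: dominated by P1 (price 1523≤1863, RAM 58≥28, weight 1.2≤2.2, battery life 15≥8).
P10: not dominated (best battery life).
P11: not dominated.
P12: dominated by P1 (price 1523≤3000, RAM 58≥40, weight 1.2≤2.3, battery life 15≥7).

P1, P2, P3, P4, P6, P8, P10, P11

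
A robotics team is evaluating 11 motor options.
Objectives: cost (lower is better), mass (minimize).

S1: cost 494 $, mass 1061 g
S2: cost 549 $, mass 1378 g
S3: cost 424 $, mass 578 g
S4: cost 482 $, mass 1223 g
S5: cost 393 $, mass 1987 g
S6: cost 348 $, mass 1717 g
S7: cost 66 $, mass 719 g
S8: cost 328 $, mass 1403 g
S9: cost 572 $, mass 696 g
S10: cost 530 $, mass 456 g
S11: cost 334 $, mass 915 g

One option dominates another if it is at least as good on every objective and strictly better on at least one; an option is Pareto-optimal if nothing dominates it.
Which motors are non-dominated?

S3, S7, S10

S1: dominated by S3 (cost 424≤494, mass 578≤1061).
S2: dominated by S1 (cost 494≤549, mass 1061≤1378).
S3: not dominated.
S4: dominated by S3 (cost 424≤482, mass 578≤1223).
S5: dominated by S6 (cost 348≤393, mass 1717≤1987).
S6: dominated by S7 (cost 66≤348, mass 719≤1717).
S7: not dominated (best cost).
S8: dominated by S7 (cost 66≤328, mass 719≤1403).
S9: dominated by S3 (cost 424≤572, mass 578≤696).
S10: not dominated (best mass).
S11: dominated by S7 (cost 66≤334, mass 719≤915).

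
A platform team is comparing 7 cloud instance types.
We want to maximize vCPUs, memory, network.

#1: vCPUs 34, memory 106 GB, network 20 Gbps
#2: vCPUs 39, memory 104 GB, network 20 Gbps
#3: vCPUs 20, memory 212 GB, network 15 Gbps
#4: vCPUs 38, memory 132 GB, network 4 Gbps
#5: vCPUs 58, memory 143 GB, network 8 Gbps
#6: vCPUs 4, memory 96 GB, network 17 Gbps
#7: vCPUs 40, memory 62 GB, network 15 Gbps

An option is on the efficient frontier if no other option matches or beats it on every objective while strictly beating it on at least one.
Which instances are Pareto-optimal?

#1, #2, #3, #5, #7

#1: not dominated.
#2: not dominated.
#3: not dominated (best memory).
#4: dominated by #5 (vCPUs 58≥38, memory 143≥132, network 8≥4).
#5: not dominated (best vCPUs).
#6: dominated by #1 (vCPUs 34≥4, memory 106≥96, network 20≥17).
#7: not dominated.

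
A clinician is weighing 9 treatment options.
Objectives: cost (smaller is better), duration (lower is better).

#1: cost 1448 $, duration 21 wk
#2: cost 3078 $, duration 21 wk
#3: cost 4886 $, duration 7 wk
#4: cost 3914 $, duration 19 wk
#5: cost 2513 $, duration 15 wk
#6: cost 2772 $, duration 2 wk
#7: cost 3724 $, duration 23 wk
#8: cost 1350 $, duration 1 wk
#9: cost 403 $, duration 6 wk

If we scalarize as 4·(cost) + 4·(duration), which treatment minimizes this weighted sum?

#9

#1: 4·1448 + 4·21 = 5876
#2: 4·3078 + 4·21 = 12396
#3: 4·4886 + 4·7 = 19572
#4: 4·3914 + 4·19 = 15732
#5: 4·2513 + 4·15 = 10112
#6: 4·2772 + 4·2 = 11096
#7: 4·3724 + 4·23 = 14988
#8: 4·1350 + 4·1 = 5404
#9: 4·403 + 4·6 = 1636
Lowest: #9 at 1636.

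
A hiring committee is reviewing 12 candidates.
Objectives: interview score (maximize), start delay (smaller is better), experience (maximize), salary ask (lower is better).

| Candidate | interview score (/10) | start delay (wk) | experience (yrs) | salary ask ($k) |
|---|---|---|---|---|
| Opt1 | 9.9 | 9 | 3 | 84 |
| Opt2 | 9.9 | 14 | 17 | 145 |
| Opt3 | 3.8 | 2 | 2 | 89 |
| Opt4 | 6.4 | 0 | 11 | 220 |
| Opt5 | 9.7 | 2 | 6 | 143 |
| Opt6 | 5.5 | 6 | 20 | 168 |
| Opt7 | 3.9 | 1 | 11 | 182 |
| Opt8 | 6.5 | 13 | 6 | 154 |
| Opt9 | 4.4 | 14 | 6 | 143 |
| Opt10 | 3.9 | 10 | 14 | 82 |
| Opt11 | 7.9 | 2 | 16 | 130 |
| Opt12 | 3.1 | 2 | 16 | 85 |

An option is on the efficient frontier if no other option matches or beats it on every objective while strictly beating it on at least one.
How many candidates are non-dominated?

Opt1: not dominated.
Opt2: not dominated.
Opt3: not dominated.
Opt4: not dominated (best start delay).
Opt5: not dominated.
Opt6: not dominated (best experience).
Opt7: not dominated.
Opt8: dominated by Opt5 (interview score 9.7≥6.5, start delay 2≤13, experience 6≥6, salary ask 143≤154).
Opt9: dominated by Opt5 (interview score 9.7≥4.4, start delay 2≤14, experience 6≥6, salary ask 143≤143).
Opt10: not dominated (best salary ask).
Opt11: not dominated.
Opt12: not dominated.
Pareto-optimal: Opt1, Opt2, Opt3, Opt4, Opt5, Opt6, Opt7, Opt10, Opt11, Opt12 → 10.

10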